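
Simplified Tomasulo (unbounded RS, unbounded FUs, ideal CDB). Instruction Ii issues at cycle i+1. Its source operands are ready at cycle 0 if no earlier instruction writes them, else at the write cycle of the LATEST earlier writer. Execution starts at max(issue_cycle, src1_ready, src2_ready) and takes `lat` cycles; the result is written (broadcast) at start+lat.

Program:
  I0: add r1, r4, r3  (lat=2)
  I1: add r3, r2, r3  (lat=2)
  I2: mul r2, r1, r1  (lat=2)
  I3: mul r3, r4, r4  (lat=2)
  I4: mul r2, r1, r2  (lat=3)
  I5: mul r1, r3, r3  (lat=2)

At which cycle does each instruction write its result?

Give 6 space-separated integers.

Answer: 3 4 5 6 8 8

Derivation:
I0 add r1: issue@1 deps=(None,None) exec_start@1 write@3
I1 add r3: issue@2 deps=(None,None) exec_start@2 write@4
I2 mul r2: issue@3 deps=(0,0) exec_start@3 write@5
I3 mul r3: issue@4 deps=(None,None) exec_start@4 write@6
I4 mul r2: issue@5 deps=(0,2) exec_start@5 write@8
I5 mul r1: issue@6 deps=(3,3) exec_start@6 write@8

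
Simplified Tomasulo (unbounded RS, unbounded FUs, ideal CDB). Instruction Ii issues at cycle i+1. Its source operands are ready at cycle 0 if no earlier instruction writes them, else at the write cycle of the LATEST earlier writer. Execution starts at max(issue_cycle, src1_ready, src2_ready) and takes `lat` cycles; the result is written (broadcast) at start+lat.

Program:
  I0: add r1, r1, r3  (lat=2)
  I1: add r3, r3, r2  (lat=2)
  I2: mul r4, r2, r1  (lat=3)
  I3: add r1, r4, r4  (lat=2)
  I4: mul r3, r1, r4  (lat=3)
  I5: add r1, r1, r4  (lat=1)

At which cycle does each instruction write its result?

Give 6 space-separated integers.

Answer: 3 4 6 8 11 9

Derivation:
I0 add r1: issue@1 deps=(None,None) exec_start@1 write@3
I1 add r3: issue@2 deps=(None,None) exec_start@2 write@4
I2 mul r4: issue@3 deps=(None,0) exec_start@3 write@6
I3 add r1: issue@4 deps=(2,2) exec_start@6 write@8
I4 mul r3: issue@5 deps=(3,2) exec_start@8 write@11
I5 add r1: issue@6 deps=(3,2) exec_start@8 write@9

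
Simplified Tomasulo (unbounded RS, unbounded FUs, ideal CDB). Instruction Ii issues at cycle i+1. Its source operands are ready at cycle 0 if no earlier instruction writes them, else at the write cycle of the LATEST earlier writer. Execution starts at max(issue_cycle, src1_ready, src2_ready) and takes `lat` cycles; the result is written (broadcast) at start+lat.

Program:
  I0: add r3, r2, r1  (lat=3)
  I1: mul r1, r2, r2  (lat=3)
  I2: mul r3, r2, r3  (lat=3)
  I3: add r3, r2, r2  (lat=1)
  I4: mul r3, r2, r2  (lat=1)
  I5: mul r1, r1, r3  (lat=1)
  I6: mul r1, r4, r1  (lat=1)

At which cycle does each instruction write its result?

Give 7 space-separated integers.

I0 add r3: issue@1 deps=(None,None) exec_start@1 write@4
I1 mul r1: issue@2 deps=(None,None) exec_start@2 write@5
I2 mul r3: issue@3 deps=(None,0) exec_start@4 write@7
I3 add r3: issue@4 deps=(None,None) exec_start@4 write@5
I4 mul r3: issue@5 deps=(None,None) exec_start@5 write@6
I5 mul r1: issue@6 deps=(1,4) exec_start@6 write@7
I6 mul r1: issue@7 deps=(None,5) exec_start@7 write@8

Answer: 4 5 7 5 6 7 8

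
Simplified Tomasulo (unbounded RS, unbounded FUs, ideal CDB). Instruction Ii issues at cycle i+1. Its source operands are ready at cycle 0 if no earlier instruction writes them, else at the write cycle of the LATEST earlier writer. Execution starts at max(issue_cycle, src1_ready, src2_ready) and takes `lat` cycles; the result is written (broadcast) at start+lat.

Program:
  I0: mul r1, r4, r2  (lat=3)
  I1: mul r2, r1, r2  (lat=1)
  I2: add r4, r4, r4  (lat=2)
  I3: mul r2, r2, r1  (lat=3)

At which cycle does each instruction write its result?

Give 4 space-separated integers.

Answer: 4 5 5 8

Derivation:
I0 mul r1: issue@1 deps=(None,None) exec_start@1 write@4
I1 mul r2: issue@2 deps=(0,None) exec_start@4 write@5
I2 add r4: issue@3 deps=(None,None) exec_start@3 write@5
I3 mul r2: issue@4 deps=(1,0) exec_start@5 write@8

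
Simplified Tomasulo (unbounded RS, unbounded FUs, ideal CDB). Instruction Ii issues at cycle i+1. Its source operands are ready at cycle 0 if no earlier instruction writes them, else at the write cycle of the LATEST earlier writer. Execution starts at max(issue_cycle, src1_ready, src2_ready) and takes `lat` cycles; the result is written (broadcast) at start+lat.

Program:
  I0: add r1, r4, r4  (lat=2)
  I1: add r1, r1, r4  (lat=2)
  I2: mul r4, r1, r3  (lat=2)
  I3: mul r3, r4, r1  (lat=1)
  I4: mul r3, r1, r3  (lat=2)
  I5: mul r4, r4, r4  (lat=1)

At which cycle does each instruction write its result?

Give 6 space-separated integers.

Answer: 3 5 7 8 10 8

Derivation:
I0 add r1: issue@1 deps=(None,None) exec_start@1 write@3
I1 add r1: issue@2 deps=(0,None) exec_start@3 write@5
I2 mul r4: issue@3 deps=(1,None) exec_start@5 write@7
I3 mul r3: issue@4 deps=(2,1) exec_start@7 write@8
I4 mul r3: issue@5 deps=(1,3) exec_start@8 write@10
I5 mul r4: issue@6 deps=(2,2) exec_start@7 write@8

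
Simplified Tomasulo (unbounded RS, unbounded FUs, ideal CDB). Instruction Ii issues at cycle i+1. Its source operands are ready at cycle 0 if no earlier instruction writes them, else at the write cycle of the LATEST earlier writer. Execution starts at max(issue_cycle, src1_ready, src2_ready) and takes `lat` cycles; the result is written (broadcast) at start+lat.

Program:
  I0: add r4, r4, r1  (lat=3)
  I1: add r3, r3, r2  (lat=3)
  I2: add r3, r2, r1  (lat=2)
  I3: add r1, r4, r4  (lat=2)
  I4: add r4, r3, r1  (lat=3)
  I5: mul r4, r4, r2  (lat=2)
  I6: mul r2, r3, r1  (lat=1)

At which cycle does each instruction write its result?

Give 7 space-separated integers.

Answer: 4 5 5 6 9 11 8

Derivation:
I0 add r4: issue@1 deps=(None,None) exec_start@1 write@4
I1 add r3: issue@2 deps=(None,None) exec_start@2 write@5
I2 add r3: issue@3 deps=(None,None) exec_start@3 write@5
I3 add r1: issue@4 deps=(0,0) exec_start@4 write@6
I4 add r4: issue@5 deps=(2,3) exec_start@6 write@9
I5 mul r4: issue@6 deps=(4,None) exec_start@9 write@11
I6 mul r2: issue@7 deps=(2,3) exec_start@7 write@8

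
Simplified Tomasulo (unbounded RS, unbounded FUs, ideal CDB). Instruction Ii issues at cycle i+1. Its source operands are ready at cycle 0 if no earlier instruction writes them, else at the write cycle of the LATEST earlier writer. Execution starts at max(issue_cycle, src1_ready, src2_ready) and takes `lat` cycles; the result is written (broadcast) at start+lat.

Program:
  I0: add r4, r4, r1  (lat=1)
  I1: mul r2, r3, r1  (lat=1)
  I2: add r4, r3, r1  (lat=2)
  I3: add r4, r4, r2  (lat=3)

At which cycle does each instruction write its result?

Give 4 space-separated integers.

Answer: 2 3 5 8

Derivation:
I0 add r4: issue@1 deps=(None,None) exec_start@1 write@2
I1 mul r2: issue@2 deps=(None,None) exec_start@2 write@3
I2 add r4: issue@3 deps=(None,None) exec_start@3 write@5
I3 add r4: issue@4 deps=(2,1) exec_start@5 write@8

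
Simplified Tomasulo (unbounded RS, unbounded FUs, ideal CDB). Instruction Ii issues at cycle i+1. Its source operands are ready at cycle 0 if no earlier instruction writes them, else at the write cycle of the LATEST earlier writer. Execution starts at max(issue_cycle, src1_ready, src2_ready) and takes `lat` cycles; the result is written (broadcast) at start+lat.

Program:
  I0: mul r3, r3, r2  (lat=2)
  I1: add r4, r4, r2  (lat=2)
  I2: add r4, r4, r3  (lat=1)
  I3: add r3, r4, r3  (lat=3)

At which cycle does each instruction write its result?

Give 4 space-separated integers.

Answer: 3 4 5 8

Derivation:
I0 mul r3: issue@1 deps=(None,None) exec_start@1 write@3
I1 add r4: issue@2 deps=(None,None) exec_start@2 write@4
I2 add r4: issue@3 deps=(1,0) exec_start@4 write@5
I3 add r3: issue@4 deps=(2,0) exec_start@5 write@8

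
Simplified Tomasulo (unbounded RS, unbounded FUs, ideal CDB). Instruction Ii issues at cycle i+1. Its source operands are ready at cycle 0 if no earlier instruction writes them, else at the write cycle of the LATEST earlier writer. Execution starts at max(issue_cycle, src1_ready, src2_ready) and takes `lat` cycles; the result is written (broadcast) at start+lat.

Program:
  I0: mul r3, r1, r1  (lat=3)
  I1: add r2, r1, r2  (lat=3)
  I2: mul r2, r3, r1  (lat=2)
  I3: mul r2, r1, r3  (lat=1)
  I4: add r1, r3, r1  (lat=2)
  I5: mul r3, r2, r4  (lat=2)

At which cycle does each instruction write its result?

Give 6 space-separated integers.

Answer: 4 5 6 5 7 8

Derivation:
I0 mul r3: issue@1 deps=(None,None) exec_start@1 write@4
I1 add r2: issue@2 deps=(None,None) exec_start@2 write@5
I2 mul r2: issue@3 deps=(0,None) exec_start@4 write@6
I3 mul r2: issue@4 deps=(None,0) exec_start@4 write@5
I4 add r1: issue@5 deps=(0,None) exec_start@5 write@7
I5 mul r3: issue@6 deps=(3,None) exec_start@6 write@8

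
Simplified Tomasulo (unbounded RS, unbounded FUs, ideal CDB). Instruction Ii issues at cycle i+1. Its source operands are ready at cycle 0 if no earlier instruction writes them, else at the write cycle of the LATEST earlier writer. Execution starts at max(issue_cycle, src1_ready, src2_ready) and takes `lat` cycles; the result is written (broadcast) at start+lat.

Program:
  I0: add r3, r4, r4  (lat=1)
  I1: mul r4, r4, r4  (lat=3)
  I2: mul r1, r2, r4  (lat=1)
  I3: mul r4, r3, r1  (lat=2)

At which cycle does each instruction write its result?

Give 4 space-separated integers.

Answer: 2 5 6 8

Derivation:
I0 add r3: issue@1 deps=(None,None) exec_start@1 write@2
I1 mul r4: issue@2 deps=(None,None) exec_start@2 write@5
I2 mul r1: issue@3 deps=(None,1) exec_start@5 write@6
I3 mul r4: issue@4 deps=(0,2) exec_start@6 write@8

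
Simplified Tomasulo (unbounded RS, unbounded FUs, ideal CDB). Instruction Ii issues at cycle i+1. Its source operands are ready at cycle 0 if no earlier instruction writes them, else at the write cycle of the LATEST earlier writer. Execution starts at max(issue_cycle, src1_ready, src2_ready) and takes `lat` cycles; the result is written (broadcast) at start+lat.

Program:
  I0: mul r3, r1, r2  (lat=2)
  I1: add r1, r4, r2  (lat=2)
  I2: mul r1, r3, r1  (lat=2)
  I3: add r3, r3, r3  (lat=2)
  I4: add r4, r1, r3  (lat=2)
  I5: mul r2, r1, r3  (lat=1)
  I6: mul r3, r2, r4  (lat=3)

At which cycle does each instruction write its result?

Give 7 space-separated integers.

Answer: 3 4 6 6 8 7 11

Derivation:
I0 mul r3: issue@1 deps=(None,None) exec_start@1 write@3
I1 add r1: issue@2 deps=(None,None) exec_start@2 write@4
I2 mul r1: issue@3 deps=(0,1) exec_start@4 write@6
I3 add r3: issue@4 deps=(0,0) exec_start@4 write@6
I4 add r4: issue@5 deps=(2,3) exec_start@6 write@8
I5 mul r2: issue@6 deps=(2,3) exec_start@6 write@7
I6 mul r3: issue@7 deps=(5,4) exec_start@8 write@11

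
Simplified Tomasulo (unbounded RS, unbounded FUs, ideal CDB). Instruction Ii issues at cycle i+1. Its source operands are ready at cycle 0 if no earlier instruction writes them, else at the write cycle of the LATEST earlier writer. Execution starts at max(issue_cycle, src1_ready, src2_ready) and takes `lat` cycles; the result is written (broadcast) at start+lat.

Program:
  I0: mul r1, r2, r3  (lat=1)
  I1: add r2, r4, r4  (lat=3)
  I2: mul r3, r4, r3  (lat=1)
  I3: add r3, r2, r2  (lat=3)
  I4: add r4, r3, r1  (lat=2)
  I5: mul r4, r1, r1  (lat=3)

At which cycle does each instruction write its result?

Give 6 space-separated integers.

Answer: 2 5 4 8 10 9

Derivation:
I0 mul r1: issue@1 deps=(None,None) exec_start@1 write@2
I1 add r2: issue@2 deps=(None,None) exec_start@2 write@5
I2 mul r3: issue@3 deps=(None,None) exec_start@3 write@4
I3 add r3: issue@4 deps=(1,1) exec_start@5 write@8
I4 add r4: issue@5 deps=(3,0) exec_start@8 write@10
I5 mul r4: issue@6 deps=(0,0) exec_start@6 write@9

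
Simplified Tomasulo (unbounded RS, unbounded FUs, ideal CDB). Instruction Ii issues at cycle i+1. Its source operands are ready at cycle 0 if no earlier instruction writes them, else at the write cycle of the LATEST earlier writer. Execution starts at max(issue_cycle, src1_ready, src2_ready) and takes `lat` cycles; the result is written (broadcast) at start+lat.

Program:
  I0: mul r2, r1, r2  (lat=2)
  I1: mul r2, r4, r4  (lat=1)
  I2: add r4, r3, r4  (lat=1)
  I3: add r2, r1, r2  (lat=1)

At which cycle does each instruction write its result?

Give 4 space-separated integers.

I0 mul r2: issue@1 deps=(None,None) exec_start@1 write@3
I1 mul r2: issue@2 deps=(None,None) exec_start@2 write@3
I2 add r4: issue@3 deps=(None,None) exec_start@3 write@4
I3 add r2: issue@4 deps=(None,1) exec_start@4 write@5

Answer: 3 3 4 5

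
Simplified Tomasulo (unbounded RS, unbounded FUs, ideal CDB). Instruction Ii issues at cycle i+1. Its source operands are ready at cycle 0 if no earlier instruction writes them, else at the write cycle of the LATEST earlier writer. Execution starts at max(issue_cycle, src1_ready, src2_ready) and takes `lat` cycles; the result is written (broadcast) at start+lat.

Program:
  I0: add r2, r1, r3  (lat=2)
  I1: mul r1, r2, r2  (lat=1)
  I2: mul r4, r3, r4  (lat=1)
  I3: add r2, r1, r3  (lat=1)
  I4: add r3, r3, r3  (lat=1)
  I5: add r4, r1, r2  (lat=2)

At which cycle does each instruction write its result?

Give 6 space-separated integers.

I0 add r2: issue@1 deps=(None,None) exec_start@1 write@3
I1 mul r1: issue@2 deps=(0,0) exec_start@3 write@4
I2 mul r4: issue@3 deps=(None,None) exec_start@3 write@4
I3 add r2: issue@4 deps=(1,None) exec_start@4 write@5
I4 add r3: issue@5 deps=(None,None) exec_start@5 write@6
I5 add r4: issue@6 deps=(1,3) exec_start@6 write@8

Answer: 3 4 4 5 6 8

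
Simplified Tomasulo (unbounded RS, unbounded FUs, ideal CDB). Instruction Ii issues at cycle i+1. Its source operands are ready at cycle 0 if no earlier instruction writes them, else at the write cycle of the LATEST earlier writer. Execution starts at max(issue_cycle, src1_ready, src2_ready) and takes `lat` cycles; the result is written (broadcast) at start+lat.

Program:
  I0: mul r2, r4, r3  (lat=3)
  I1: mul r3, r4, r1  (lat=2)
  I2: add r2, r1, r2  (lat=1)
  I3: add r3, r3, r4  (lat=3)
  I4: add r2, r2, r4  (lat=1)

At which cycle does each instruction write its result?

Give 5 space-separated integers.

I0 mul r2: issue@1 deps=(None,None) exec_start@1 write@4
I1 mul r3: issue@2 deps=(None,None) exec_start@2 write@4
I2 add r2: issue@3 deps=(None,0) exec_start@4 write@5
I3 add r3: issue@4 deps=(1,None) exec_start@4 write@7
I4 add r2: issue@5 deps=(2,None) exec_start@5 write@6

Answer: 4 4 5 7 6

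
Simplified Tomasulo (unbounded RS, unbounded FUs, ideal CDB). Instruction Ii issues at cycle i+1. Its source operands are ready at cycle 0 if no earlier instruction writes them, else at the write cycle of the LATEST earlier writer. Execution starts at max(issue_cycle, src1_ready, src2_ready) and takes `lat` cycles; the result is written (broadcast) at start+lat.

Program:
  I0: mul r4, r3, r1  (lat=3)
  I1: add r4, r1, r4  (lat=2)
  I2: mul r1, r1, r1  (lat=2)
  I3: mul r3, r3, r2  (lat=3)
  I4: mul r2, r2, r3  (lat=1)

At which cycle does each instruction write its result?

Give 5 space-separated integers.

I0 mul r4: issue@1 deps=(None,None) exec_start@1 write@4
I1 add r4: issue@2 deps=(None,0) exec_start@4 write@6
I2 mul r1: issue@3 deps=(None,None) exec_start@3 write@5
I3 mul r3: issue@4 deps=(None,None) exec_start@4 write@7
I4 mul r2: issue@5 deps=(None,3) exec_start@7 write@8

Answer: 4 6 5 7 8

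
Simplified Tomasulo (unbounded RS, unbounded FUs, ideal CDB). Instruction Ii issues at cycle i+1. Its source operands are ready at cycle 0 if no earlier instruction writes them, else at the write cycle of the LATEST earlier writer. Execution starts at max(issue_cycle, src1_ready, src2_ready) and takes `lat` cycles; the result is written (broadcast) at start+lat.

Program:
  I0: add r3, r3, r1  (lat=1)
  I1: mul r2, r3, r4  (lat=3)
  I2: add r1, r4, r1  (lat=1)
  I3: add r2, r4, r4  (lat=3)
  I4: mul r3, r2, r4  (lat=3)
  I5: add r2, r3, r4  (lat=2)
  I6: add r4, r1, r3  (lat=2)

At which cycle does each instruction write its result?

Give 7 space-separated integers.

Answer: 2 5 4 7 10 12 12

Derivation:
I0 add r3: issue@1 deps=(None,None) exec_start@1 write@2
I1 mul r2: issue@2 deps=(0,None) exec_start@2 write@5
I2 add r1: issue@3 deps=(None,None) exec_start@3 write@4
I3 add r2: issue@4 deps=(None,None) exec_start@4 write@7
I4 mul r3: issue@5 deps=(3,None) exec_start@7 write@10
I5 add r2: issue@6 deps=(4,None) exec_start@10 write@12
I6 add r4: issue@7 deps=(2,4) exec_start@10 write@12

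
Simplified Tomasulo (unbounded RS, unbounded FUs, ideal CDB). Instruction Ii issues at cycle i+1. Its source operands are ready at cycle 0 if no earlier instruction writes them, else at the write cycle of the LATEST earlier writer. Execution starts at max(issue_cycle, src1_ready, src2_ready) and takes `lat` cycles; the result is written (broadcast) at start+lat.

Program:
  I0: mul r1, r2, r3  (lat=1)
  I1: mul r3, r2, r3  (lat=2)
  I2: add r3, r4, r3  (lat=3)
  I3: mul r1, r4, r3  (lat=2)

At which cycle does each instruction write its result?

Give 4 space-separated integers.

Answer: 2 4 7 9

Derivation:
I0 mul r1: issue@1 deps=(None,None) exec_start@1 write@2
I1 mul r3: issue@2 deps=(None,None) exec_start@2 write@4
I2 add r3: issue@3 deps=(None,1) exec_start@4 write@7
I3 mul r1: issue@4 deps=(None,2) exec_start@7 write@9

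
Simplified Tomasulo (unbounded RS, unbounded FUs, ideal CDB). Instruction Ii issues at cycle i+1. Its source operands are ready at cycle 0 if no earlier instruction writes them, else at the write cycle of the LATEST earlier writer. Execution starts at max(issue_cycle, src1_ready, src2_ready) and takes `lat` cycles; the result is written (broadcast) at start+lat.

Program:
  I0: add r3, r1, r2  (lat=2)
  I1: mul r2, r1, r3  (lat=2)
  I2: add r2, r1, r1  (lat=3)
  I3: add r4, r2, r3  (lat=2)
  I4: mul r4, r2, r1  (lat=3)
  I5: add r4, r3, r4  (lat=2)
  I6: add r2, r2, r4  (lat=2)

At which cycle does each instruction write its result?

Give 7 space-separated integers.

I0 add r3: issue@1 deps=(None,None) exec_start@1 write@3
I1 mul r2: issue@2 deps=(None,0) exec_start@3 write@5
I2 add r2: issue@3 deps=(None,None) exec_start@3 write@6
I3 add r4: issue@4 deps=(2,0) exec_start@6 write@8
I4 mul r4: issue@5 deps=(2,None) exec_start@6 write@9
I5 add r4: issue@6 deps=(0,4) exec_start@9 write@11
I6 add r2: issue@7 deps=(2,5) exec_start@11 write@13

Answer: 3 5 6 8 9 11 13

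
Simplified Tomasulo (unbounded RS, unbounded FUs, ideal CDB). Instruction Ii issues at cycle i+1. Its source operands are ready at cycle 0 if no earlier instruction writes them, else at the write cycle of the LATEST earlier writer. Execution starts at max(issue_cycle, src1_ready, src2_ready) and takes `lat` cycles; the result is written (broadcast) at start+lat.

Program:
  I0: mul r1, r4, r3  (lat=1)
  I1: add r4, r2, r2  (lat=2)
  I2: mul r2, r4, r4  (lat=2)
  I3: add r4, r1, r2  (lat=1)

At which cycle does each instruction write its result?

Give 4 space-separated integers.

Answer: 2 4 6 7

Derivation:
I0 mul r1: issue@1 deps=(None,None) exec_start@1 write@2
I1 add r4: issue@2 deps=(None,None) exec_start@2 write@4
I2 mul r2: issue@3 deps=(1,1) exec_start@4 write@6
I3 add r4: issue@4 deps=(0,2) exec_start@6 write@7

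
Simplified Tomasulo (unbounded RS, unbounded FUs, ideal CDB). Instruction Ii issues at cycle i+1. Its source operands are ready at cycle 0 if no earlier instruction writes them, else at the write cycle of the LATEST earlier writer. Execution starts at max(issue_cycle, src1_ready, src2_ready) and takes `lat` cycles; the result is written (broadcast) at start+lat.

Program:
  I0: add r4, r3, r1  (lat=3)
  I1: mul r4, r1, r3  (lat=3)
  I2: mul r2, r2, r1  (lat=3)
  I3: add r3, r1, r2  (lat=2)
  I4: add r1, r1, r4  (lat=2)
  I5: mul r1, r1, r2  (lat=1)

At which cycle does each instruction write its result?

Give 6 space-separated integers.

I0 add r4: issue@1 deps=(None,None) exec_start@1 write@4
I1 mul r4: issue@2 deps=(None,None) exec_start@2 write@5
I2 mul r2: issue@3 deps=(None,None) exec_start@3 write@6
I3 add r3: issue@4 deps=(None,2) exec_start@6 write@8
I4 add r1: issue@5 deps=(None,1) exec_start@5 write@7
I5 mul r1: issue@6 deps=(4,2) exec_start@7 write@8

Answer: 4 5 6 8 7 8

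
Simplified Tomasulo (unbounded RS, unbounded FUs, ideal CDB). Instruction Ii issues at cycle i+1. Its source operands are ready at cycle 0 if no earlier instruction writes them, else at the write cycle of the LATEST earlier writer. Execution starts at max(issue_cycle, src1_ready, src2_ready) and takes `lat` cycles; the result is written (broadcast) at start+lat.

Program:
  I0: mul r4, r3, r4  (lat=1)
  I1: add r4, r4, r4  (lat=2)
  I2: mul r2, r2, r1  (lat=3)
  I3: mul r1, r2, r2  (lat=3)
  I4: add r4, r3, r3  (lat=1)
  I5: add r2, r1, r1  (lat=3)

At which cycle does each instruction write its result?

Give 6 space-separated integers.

I0 mul r4: issue@1 deps=(None,None) exec_start@1 write@2
I1 add r4: issue@2 deps=(0,0) exec_start@2 write@4
I2 mul r2: issue@3 deps=(None,None) exec_start@3 write@6
I3 mul r1: issue@4 deps=(2,2) exec_start@6 write@9
I4 add r4: issue@5 deps=(None,None) exec_start@5 write@6
I5 add r2: issue@6 deps=(3,3) exec_start@9 write@12

Answer: 2 4 6 9 6 12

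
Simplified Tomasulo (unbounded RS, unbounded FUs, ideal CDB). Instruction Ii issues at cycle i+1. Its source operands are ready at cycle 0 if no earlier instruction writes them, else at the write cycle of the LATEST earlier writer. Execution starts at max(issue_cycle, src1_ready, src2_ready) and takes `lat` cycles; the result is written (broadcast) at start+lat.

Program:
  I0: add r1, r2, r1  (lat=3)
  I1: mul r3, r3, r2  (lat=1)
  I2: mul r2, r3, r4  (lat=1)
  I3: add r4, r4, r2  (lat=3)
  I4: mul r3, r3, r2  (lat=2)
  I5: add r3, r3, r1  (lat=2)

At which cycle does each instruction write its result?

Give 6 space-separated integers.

I0 add r1: issue@1 deps=(None,None) exec_start@1 write@4
I1 mul r3: issue@2 deps=(None,None) exec_start@2 write@3
I2 mul r2: issue@3 deps=(1,None) exec_start@3 write@4
I3 add r4: issue@4 deps=(None,2) exec_start@4 write@7
I4 mul r3: issue@5 deps=(1,2) exec_start@5 write@7
I5 add r3: issue@6 deps=(4,0) exec_start@7 write@9

Answer: 4 3 4 7 7 9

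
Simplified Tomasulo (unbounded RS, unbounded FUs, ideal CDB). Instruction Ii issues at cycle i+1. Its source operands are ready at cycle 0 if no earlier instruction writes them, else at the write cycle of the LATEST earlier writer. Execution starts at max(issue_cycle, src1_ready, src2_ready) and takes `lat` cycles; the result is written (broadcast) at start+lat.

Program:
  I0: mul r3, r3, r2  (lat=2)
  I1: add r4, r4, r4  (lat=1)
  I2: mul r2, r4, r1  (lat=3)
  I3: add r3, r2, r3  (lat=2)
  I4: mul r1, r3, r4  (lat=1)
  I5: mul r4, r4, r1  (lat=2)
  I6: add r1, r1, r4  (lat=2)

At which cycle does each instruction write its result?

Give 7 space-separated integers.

I0 mul r3: issue@1 deps=(None,None) exec_start@1 write@3
I1 add r4: issue@2 deps=(None,None) exec_start@2 write@3
I2 mul r2: issue@3 deps=(1,None) exec_start@3 write@6
I3 add r3: issue@4 deps=(2,0) exec_start@6 write@8
I4 mul r1: issue@5 deps=(3,1) exec_start@8 write@9
I5 mul r4: issue@6 deps=(1,4) exec_start@9 write@11
I6 add r1: issue@7 deps=(4,5) exec_start@11 write@13

Answer: 3 3 6 8 9 11 13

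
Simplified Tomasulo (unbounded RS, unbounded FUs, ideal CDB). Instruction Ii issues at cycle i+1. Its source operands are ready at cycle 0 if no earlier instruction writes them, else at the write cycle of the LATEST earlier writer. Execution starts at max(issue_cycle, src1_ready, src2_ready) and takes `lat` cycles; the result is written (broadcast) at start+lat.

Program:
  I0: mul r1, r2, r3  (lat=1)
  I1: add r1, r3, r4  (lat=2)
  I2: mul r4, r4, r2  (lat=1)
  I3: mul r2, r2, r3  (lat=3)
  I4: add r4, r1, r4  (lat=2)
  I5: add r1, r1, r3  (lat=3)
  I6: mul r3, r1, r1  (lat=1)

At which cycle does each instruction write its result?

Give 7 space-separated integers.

I0 mul r1: issue@1 deps=(None,None) exec_start@1 write@2
I1 add r1: issue@2 deps=(None,None) exec_start@2 write@4
I2 mul r4: issue@3 deps=(None,None) exec_start@3 write@4
I3 mul r2: issue@4 deps=(None,None) exec_start@4 write@7
I4 add r4: issue@5 deps=(1,2) exec_start@5 write@7
I5 add r1: issue@6 deps=(1,None) exec_start@6 write@9
I6 mul r3: issue@7 deps=(5,5) exec_start@9 write@10

Answer: 2 4 4 7 7 9 10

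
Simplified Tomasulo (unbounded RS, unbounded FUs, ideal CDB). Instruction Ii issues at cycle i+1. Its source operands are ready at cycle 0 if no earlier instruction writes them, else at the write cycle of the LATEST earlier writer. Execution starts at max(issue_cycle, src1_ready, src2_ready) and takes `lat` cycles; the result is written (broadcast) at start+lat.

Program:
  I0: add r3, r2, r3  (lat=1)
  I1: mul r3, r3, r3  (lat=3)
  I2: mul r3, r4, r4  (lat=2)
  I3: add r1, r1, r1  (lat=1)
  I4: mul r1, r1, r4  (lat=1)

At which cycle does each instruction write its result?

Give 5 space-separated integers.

Answer: 2 5 5 5 6

Derivation:
I0 add r3: issue@1 deps=(None,None) exec_start@1 write@2
I1 mul r3: issue@2 deps=(0,0) exec_start@2 write@5
I2 mul r3: issue@3 deps=(None,None) exec_start@3 write@5
I3 add r1: issue@4 deps=(None,None) exec_start@4 write@5
I4 mul r1: issue@5 deps=(3,None) exec_start@5 write@6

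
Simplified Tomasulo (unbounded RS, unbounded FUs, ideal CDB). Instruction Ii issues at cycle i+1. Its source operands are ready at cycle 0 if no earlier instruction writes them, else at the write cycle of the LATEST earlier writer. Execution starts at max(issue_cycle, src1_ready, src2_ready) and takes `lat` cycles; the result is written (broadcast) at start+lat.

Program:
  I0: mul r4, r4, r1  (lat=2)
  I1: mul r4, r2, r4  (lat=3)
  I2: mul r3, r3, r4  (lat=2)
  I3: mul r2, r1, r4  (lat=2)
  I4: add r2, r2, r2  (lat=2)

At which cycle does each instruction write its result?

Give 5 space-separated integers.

I0 mul r4: issue@1 deps=(None,None) exec_start@1 write@3
I1 mul r4: issue@2 deps=(None,0) exec_start@3 write@6
I2 mul r3: issue@3 deps=(None,1) exec_start@6 write@8
I3 mul r2: issue@4 deps=(None,1) exec_start@6 write@8
I4 add r2: issue@5 deps=(3,3) exec_start@8 write@10

Answer: 3 6 8 8 10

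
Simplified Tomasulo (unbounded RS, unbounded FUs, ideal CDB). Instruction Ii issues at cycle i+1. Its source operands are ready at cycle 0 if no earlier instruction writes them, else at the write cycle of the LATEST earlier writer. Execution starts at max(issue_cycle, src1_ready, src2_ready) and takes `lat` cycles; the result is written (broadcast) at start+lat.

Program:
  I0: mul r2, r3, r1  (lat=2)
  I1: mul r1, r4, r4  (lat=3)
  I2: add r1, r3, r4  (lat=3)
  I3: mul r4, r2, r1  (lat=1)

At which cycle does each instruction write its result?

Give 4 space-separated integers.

Answer: 3 5 6 7

Derivation:
I0 mul r2: issue@1 deps=(None,None) exec_start@1 write@3
I1 mul r1: issue@2 deps=(None,None) exec_start@2 write@5
I2 add r1: issue@3 deps=(None,None) exec_start@3 write@6
I3 mul r4: issue@4 deps=(0,2) exec_start@6 write@7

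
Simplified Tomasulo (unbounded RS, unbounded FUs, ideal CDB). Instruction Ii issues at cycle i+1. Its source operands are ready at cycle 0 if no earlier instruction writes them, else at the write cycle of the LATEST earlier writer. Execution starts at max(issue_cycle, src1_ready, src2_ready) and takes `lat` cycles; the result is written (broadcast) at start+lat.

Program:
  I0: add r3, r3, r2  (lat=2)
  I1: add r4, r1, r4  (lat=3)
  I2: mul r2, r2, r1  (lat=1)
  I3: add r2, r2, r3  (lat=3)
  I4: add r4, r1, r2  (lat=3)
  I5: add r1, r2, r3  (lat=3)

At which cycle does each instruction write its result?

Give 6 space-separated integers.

Answer: 3 5 4 7 10 10

Derivation:
I0 add r3: issue@1 deps=(None,None) exec_start@1 write@3
I1 add r4: issue@2 deps=(None,None) exec_start@2 write@5
I2 mul r2: issue@3 deps=(None,None) exec_start@3 write@4
I3 add r2: issue@4 deps=(2,0) exec_start@4 write@7
I4 add r4: issue@5 deps=(None,3) exec_start@7 write@10
I5 add r1: issue@6 deps=(3,0) exec_start@7 write@10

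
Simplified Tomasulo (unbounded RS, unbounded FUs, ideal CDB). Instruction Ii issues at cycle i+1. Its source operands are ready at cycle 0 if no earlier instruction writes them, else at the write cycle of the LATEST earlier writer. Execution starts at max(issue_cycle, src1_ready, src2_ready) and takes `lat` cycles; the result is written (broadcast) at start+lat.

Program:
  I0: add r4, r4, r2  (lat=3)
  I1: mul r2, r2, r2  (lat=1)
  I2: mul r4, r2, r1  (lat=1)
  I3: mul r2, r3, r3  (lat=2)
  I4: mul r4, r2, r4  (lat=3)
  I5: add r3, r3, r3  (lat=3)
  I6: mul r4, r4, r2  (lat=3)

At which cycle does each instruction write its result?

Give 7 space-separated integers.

Answer: 4 3 4 6 9 9 12

Derivation:
I0 add r4: issue@1 deps=(None,None) exec_start@1 write@4
I1 mul r2: issue@2 deps=(None,None) exec_start@2 write@3
I2 mul r4: issue@3 deps=(1,None) exec_start@3 write@4
I3 mul r2: issue@4 deps=(None,None) exec_start@4 write@6
I4 mul r4: issue@5 deps=(3,2) exec_start@6 write@9
I5 add r3: issue@6 deps=(None,None) exec_start@6 write@9
I6 mul r4: issue@7 deps=(4,3) exec_start@9 write@12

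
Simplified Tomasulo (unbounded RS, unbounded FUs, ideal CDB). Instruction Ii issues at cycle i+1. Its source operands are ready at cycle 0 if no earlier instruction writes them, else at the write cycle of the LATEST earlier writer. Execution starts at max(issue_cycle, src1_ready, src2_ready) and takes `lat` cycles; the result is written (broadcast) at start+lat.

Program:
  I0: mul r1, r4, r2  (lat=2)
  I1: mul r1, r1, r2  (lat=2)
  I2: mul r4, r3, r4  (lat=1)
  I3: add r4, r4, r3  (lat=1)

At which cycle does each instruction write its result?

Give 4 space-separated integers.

Answer: 3 5 4 5

Derivation:
I0 mul r1: issue@1 deps=(None,None) exec_start@1 write@3
I1 mul r1: issue@2 deps=(0,None) exec_start@3 write@5
I2 mul r4: issue@3 deps=(None,None) exec_start@3 write@4
I3 add r4: issue@4 deps=(2,None) exec_start@4 write@5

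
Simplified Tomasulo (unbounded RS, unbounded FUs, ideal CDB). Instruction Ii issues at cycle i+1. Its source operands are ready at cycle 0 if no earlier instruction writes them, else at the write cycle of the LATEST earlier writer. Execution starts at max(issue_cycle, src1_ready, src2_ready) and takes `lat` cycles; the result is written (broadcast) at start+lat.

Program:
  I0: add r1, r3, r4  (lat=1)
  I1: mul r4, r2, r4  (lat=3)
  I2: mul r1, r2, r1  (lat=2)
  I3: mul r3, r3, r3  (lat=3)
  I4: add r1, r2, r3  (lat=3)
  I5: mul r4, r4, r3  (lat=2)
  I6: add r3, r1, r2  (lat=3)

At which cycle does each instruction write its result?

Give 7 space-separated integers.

I0 add r1: issue@1 deps=(None,None) exec_start@1 write@2
I1 mul r4: issue@2 deps=(None,None) exec_start@2 write@5
I2 mul r1: issue@3 deps=(None,0) exec_start@3 write@5
I3 mul r3: issue@4 deps=(None,None) exec_start@4 write@7
I4 add r1: issue@5 deps=(None,3) exec_start@7 write@10
I5 mul r4: issue@6 deps=(1,3) exec_start@7 write@9
I6 add r3: issue@7 deps=(4,None) exec_start@10 write@13

Answer: 2 5 5 7 10 9 13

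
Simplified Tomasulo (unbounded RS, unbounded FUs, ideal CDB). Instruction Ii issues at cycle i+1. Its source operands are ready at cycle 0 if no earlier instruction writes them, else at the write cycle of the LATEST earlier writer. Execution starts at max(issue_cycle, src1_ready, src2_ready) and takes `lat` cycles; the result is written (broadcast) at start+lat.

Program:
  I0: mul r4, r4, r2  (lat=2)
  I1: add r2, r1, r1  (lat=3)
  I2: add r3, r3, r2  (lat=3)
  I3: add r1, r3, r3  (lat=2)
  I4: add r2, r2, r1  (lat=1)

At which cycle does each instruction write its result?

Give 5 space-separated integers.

I0 mul r4: issue@1 deps=(None,None) exec_start@1 write@3
I1 add r2: issue@2 deps=(None,None) exec_start@2 write@5
I2 add r3: issue@3 deps=(None,1) exec_start@5 write@8
I3 add r1: issue@4 deps=(2,2) exec_start@8 write@10
I4 add r2: issue@5 deps=(1,3) exec_start@10 write@11

Answer: 3 5 8 10 11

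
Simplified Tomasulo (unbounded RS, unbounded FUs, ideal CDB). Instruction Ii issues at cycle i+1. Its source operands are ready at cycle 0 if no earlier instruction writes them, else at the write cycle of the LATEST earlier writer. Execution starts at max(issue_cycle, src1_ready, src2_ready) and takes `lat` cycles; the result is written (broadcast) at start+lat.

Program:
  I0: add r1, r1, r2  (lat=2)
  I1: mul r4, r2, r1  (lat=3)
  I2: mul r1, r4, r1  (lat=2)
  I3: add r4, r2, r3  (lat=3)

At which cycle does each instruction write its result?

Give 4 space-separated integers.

I0 add r1: issue@1 deps=(None,None) exec_start@1 write@3
I1 mul r4: issue@2 deps=(None,0) exec_start@3 write@6
I2 mul r1: issue@3 deps=(1,0) exec_start@6 write@8
I3 add r4: issue@4 deps=(None,None) exec_start@4 write@7

Answer: 3 6 8 7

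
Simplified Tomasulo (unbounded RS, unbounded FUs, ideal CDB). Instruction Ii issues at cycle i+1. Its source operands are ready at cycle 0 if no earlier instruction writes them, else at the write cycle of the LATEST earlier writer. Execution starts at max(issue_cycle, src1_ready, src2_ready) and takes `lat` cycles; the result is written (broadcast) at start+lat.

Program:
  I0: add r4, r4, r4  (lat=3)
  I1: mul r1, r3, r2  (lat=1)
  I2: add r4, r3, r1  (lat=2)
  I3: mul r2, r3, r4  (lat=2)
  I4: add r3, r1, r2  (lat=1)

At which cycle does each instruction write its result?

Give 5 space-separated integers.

I0 add r4: issue@1 deps=(None,None) exec_start@1 write@4
I1 mul r1: issue@2 deps=(None,None) exec_start@2 write@3
I2 add r4: issue@3 deps=(None,1) exec_start@3 write@5
I3 mul r2: issue@4 deps=(None,2) exec_start@5 write@7
I4 add r3: issue@5 deps=(1,3) exec_start@7 write@8

Answer: 4 3 5 7 8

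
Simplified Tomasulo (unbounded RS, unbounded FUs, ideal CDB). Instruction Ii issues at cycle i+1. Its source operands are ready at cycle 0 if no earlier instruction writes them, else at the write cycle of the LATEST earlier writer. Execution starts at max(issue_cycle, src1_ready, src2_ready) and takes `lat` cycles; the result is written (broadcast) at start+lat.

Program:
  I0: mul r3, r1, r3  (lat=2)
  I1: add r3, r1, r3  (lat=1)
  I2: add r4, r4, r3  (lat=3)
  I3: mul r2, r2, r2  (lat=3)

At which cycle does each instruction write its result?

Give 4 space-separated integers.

Answer: 3 4 7 7

Derivation:
I0 mul r3: issue@1 deps=(None,None) exec_start@1 write@3
I1 add r3: issue@2 deps=(None,0) exec_start@3 write@4
I2 add r4: issue@3 deps=(None,1) exec_start@4 write@7
I3 mul r2: issue@4 deps=(None,None) exec_start@4 write@7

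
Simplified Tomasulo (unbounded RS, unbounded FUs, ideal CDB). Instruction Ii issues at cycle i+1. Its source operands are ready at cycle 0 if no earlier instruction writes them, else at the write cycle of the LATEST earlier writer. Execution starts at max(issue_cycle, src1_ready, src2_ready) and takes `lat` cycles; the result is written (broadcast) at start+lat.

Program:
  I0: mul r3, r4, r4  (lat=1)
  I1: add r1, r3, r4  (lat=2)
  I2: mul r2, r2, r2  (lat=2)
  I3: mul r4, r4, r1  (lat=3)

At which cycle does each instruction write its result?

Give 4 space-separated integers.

Answer: 2 4 5 7

Derivation:
I0 mul r3: issue@1 deps=(None,None) exec_start@1 write@2
I1 add r1: issue@2 deps=(0,None) exec_start@2 write@4
I2 mul r2: issue@3 deps=(None,None) exec_start@3 write@5
I3 mul r4: issue@4 deps=(None,1) exec_start@4 write@7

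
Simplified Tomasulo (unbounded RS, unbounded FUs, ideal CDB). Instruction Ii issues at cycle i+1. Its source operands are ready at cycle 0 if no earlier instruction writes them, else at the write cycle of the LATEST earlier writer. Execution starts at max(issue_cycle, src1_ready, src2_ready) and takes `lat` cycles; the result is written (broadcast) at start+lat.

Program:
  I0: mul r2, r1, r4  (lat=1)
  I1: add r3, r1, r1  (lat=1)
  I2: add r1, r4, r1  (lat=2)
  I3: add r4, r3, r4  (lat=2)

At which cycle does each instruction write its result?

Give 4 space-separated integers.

I0 mul r2: issue@1 deps=(None,None) exec_start@1 write@2
I1 add r3: issue@2 deps=(None,None) exec_start@2 write@3
I2 add r1: issue@3 deps=(None,None) exec_start@3 write@5
I3 add r4: issue@4 deps=(1,None) exec_start@4 write@6

Answer: 2 3 5 6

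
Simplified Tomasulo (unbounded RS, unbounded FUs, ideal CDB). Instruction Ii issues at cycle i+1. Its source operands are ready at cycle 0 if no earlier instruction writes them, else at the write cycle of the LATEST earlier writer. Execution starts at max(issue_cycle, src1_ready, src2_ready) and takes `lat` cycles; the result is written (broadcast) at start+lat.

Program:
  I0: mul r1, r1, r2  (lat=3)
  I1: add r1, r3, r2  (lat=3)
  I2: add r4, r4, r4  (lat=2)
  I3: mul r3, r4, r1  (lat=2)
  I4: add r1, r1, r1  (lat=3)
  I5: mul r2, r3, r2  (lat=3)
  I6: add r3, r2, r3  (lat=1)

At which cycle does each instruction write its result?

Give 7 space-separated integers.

Answer: 4 5 5 7 8 10 11

Derivation:
I0 mul r1: issue@1 deps=(None,None) exec_start@1 write@4
I1 add r1: issue@2 deps=(None,None) exec_start@2 write@5
I2 add r4: issue@3 deps=(None,None) exec_start@3 write@5
I3 mul r3: issue@4 deps=(2,1) exec_start@5 write@7
I4 add r1: issue@5 deps=(1,1) exec_start@5 write@8
I5 mul r2: issue@6 deps=(3,None) exec_start@7 write@10
I6 add r3: issue@7 deps=(5,3) exec_start@10 write@11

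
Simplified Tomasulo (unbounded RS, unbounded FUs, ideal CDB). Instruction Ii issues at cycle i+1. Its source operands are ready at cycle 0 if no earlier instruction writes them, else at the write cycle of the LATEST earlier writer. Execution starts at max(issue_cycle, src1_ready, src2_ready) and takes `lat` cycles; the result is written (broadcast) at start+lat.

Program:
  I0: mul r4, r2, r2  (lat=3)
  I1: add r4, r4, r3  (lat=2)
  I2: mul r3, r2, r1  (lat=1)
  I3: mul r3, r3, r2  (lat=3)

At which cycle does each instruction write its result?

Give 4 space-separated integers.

Answer: 4 6 4 7

Derivation:
I0 mul r4: issue@1 deps=(None,None) exec_start@1 write@4
I1 add r4: issue@2 deps=(0,None) exec_start@4 write@6
I2 mul r3: issue@3 deps=(None,None) exec_start@3 write@4
I3 mul r3: issue@4 deps=(2,None) exec_start@4 write@7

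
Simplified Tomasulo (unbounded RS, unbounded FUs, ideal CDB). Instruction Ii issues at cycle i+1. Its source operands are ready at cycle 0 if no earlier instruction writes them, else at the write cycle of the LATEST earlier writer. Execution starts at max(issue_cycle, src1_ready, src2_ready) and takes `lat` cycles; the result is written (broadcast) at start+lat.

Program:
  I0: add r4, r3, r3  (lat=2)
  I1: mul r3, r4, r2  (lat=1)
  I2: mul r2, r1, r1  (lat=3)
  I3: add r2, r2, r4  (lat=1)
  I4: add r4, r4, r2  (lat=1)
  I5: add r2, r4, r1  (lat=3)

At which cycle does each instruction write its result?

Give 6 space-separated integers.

Answer: 3 4 6 7 8 11

Derivation:
I0 add r4: issue@1 deps=(None,None) exec_start@1 write@3
I1 mul r3: issue@2 deps=(0,None) exec_start@3 write@4
I2 mul r2: issue@3 deps=(None,None) exec_start@3 write@6
I3 add r2: issue@4 deps=(2,0) exec_start@6 write@7
I4 add r4: issue@5 deps=(0,3) exec_start@7 write@8
I5 add r2: issue@6 deps=(4,None) exec_start@8 write@11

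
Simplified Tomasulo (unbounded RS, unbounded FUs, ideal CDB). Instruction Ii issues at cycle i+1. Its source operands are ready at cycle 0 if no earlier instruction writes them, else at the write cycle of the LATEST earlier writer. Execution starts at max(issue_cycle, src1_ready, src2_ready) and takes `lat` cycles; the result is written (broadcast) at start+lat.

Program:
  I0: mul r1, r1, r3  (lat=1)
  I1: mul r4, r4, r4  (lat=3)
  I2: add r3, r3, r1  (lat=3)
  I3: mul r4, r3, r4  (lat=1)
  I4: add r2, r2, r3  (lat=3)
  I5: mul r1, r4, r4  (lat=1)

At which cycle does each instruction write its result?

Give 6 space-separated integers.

I0 mul r1: issue@1 deps=(None,None) exec_start@1 write@2
I1 mul r4: issue@2 deps=(None,None) exec_start@2 write@5
I2 add r3: issue@3 deps=(None,0) exec_start@3 write@6
I3 mul r4: issue@4 deps=(2,1) exec_start@6 write@7
I4 add r2: issue@5 deps=(None,2) exec_start@6 write@9
I5 mul r1: issue@6 deps=(3,3) exec_start@7 write@8

Answer: 2 5 6 7 9 8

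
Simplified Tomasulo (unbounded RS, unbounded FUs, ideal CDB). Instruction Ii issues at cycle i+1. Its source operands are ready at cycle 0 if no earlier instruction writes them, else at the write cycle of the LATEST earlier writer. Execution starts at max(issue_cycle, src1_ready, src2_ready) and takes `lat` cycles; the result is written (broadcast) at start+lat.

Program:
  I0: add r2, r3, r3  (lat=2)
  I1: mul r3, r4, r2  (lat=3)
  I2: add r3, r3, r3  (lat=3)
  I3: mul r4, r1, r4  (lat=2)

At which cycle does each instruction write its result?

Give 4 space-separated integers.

I0 add r2: issue@1 deps=(None,None) exec_start@1 write@3
I1 mul r3: issue@2 deps=(None,0) exec_start@3 write@6
I2 add r3: issue@3 deps=(1,1) exec_start@6 write@9
I3 mul r4: issue@4 deps=(None,None) exec_start@4 write@6

Answer: 3 6 9 6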